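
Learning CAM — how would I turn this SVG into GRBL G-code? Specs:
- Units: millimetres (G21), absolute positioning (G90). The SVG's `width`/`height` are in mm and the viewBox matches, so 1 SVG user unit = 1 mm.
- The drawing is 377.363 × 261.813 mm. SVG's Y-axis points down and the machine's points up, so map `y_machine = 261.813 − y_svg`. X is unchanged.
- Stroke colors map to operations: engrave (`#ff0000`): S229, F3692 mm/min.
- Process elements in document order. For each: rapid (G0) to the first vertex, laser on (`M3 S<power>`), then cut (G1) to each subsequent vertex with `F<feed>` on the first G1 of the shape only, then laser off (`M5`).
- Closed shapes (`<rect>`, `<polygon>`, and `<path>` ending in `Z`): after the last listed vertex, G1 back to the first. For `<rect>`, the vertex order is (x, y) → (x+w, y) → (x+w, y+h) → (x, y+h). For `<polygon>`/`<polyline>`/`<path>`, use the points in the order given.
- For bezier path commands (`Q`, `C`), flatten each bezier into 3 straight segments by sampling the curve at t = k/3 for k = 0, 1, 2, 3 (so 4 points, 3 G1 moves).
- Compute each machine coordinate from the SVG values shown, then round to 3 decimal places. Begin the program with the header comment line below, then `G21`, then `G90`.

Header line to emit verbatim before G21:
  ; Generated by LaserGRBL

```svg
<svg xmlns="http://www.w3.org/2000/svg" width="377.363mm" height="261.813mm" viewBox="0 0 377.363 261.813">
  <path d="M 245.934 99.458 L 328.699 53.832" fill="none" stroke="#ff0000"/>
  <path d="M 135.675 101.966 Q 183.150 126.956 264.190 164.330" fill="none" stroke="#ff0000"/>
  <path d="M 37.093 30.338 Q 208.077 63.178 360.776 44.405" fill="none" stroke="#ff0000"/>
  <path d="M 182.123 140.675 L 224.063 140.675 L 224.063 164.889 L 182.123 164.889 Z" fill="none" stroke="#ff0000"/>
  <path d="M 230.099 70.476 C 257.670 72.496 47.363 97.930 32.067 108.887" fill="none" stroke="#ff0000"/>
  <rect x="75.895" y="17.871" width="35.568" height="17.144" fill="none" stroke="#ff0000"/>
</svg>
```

Since the viewBox matches the mm dimensions, user units are millimetres directly. The only transform is the Y-flip y_m = 261.813 − y_svg.

Shape 1 is a line segment drawn with `<path>`. Its stroke #ff0000 means engrave at S229, F3692. After flipping Y the toolpath is (245.934,162.355) → (328.699,207.981).

Shape 2 is a quadratic bezier drawn with `<path>`. Its stroke #ff0000 means engrave at S229, F3692. After flipping Y the toolpath is (135.675,159.847) → (171.054,141.811) → (213.893,121.023) → (264.190,97.483).

Shape 3 is a quadratic bezier drawn with `<path>`. Its stroke #ff0000 means engrave at S229, F3692. After flipping Y the toolpath is (37.093,231.475) → (149.051,215.316) → (256.945,210.627) → (360.776,217.408).

Shape 4 is a rectangle drawn with `<path>`. Its stroke #ff0000 means engrave at S229, F3692. After flipping Y the toolpath is (182.123,121.138) → (224.063,121.138) → (224.063,96.924) → (182.123,96.924) → (182.123,121.138), returning to the start.

Shape 5 is a cubic bezier drawn with `<path>`. Its stroke #ff0000 means engrave at S229, F3692. After flipping Y the toolpath is (230.099,191.337) → (194.410,182.916) → (96.334,167.305) → (32.067,152.926).

Shape 6 is a rectangle drawn with `<rect>`. Its stroke #ff0000 means engrave at S229, F3692. After flipping Y the toolpath is (75.895,243.942) → (111.463,243.942) → (111.463,226.798) → (75.895,226.798) → (75.895,243.942), returning to the start.

; Generated by LaserGRBL
G21
G90
G0 X245.934 Y162.355
M3 S229
G1 X328.699 Y207.981 F3692
M5
G0 X135.675 Y159.847
M3 S229
G1 X171.054 Y141.811 F3692
G1 X213.893 Y121.023
G1 X264.190 Y97.483
M5
G0 X37.093 Y231.475
M3 S229
G1 X149.051 Y215.316 F3692
G1 X256.945 Y210.627
G1 X360.776 Y217.408
M5
G0 X182.123 Y121.138
M3 S229
G1 X224.063 Y121.138 F3692
G1 X224.063 Y96.924
G1 X182.123 Y96.924
G1 X182.123 Y121.138
M5
G0 X230.099 Y191.337
M3 S229
G1 X194.410 Y182.916 F3692
G1 X96.334 Y167.305
G1 X32.067 Y152.926
M5
G0 X75.895 Y243.942
M3 S229
G1 X111.463 Y243.942 F3692
G1 X111.463 Y226.798
G1 X75.895 Y226.798
G1 X75.895 Y243.942
M5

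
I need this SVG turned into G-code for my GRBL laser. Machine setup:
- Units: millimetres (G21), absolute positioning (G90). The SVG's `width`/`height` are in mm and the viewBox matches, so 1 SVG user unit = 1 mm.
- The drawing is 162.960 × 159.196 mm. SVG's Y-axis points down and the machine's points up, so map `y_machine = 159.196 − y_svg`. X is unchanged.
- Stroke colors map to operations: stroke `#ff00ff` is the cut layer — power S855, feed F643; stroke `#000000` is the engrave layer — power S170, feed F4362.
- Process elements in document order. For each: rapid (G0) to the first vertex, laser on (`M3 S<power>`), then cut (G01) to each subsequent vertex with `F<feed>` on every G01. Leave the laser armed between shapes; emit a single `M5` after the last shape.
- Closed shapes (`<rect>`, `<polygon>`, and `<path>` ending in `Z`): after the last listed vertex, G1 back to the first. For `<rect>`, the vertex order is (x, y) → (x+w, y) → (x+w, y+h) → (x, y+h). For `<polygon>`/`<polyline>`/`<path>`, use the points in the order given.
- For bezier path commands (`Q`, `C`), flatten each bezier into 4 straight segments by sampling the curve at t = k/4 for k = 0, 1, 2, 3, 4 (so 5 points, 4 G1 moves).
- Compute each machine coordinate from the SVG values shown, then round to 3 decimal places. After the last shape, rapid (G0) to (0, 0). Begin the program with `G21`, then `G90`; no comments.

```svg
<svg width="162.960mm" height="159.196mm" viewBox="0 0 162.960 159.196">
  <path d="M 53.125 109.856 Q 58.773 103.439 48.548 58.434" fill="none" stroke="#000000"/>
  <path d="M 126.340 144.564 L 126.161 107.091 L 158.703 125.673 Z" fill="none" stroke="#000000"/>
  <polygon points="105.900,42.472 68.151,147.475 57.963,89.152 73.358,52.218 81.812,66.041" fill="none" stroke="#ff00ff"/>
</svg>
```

G21
G90
G0 X53.125 Y49.340
M3 S170
G01 X54.957 Y54.960 F4362
G01 X54.805 Y65.404 F4362
G01 X52.668 Y80.671 F4362
G01 X48.548 Y100.762 F4362
G0 X126.340 Y14.632
M3 S170
G01 X126.161 Y52.105 F4362
G01 X158.703 Y33.523 F4362
G01 X126.340 Y14.632 F4362
G0 X105.900 Y116.724
M3 S855
G01 X68.151 Y11.721 F643
G01 X57.963 Y70.044 F643
G01 X73.358 Y106.978 F643
G01 X81.812 Y93.155 F643
G01 X105.900 Y116.724 F643
M5
G0 X0.000 Y0.000

viewBox `0 0 162.960 159.196` with mm width/height → 1 unit = 1 mm. Flip: y_m = 159.196 − y_svg.

**Shape 1** — `<path>` quadratic bezier, stroke `#000000` → engrave (S170, F4362). Control points (SVG): P0=(53.125,109.856), P1=(58.773,103.439), P2=(48.548,58.434); sampled at t=k/4. Machine vertices: (53.125,49.340) → (54.957,54.960) → (54.805,65.404) → (52.668,80.671) → (48.548,100.762). Open path.

**Shape 2** — `<path>` regular polygon, stroke `#000000` → engrave (S170, F4362). Machine vertices: (126.340,14.632) → (126.161,52.105) → (158.703,33.523) → (126.340,14.632). Closed: final G1 returns to the first vertex.

**Shape 3** — `<polygon>` closed polygon, stroke `#ff00ff` → cut (S855, F643). Machine vertices: (105.900,116.724) → (68.151,11.721) → (57.963,70.044) → (73.358,106.978) → (81.812,93.155) → (105.900,116.724). Closed: final G1 returns to the first vertex.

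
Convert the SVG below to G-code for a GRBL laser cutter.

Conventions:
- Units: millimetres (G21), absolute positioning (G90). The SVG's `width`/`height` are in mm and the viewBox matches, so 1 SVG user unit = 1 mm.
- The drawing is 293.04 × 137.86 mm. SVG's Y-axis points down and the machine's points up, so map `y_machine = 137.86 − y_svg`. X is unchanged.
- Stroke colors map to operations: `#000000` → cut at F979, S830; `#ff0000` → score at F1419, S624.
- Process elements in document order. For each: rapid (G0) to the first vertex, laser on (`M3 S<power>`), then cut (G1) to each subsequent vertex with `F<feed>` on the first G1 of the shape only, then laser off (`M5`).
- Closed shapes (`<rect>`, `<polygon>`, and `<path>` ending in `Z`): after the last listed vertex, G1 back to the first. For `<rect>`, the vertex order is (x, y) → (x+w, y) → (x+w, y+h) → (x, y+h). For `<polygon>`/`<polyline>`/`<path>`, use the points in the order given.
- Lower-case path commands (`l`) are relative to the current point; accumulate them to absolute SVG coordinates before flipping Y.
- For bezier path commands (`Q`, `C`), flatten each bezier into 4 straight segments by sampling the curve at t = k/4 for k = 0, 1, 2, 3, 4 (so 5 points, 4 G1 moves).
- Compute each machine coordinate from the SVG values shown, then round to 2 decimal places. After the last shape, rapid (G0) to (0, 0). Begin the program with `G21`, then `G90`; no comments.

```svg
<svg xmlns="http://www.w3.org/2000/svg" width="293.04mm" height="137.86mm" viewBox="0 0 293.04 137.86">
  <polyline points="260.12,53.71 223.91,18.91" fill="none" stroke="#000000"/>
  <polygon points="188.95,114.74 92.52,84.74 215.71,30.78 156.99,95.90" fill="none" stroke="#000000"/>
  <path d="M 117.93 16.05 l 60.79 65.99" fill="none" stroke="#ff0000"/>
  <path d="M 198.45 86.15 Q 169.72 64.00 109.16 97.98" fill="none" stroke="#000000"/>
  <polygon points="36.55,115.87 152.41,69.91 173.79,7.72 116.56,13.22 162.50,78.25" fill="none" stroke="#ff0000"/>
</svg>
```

G21
G90
G0 X260.12 Y84.15
M3 S830
G1 X223.91 Y118.95 F979
M5
G0 X188.95 Y23.12
M3 S830
G1 X92.52 Y53.12 F979
G1 X215.71 Y107.08
G1 X156.99 Y41.96
G1 X188.95 Y23.12
M5
G0 X117.93 Y121.81
M3 S624
G1 X178.72 Y55.82 F1419
M5
G0 X198.45 Y51.71
M3 S830
G1 X182.10 Y59.28 F979
G1 X161.76 Y59.83
G1 X137.45 Y53.36
G1 X109.16 Y39.88
M5
G0 X36.55 Y21.99
M3 S624
G1 X152.41 Y67.95 F1419
G1 X173.79 Y130.14
G1 X116.56 Y124.64
G1 X162.50 Y59.61
G1 X36.55 Y21.99
M5
G0 X0.00 Y0.00

Since the viewBox matches the mm dimensions, user units are millimetres directly. The only transform is the Y-flip y_m = 137.86 − y_svg.

Shape 1 is a line segment drawn with `<polyline>`. Its stroke #000000 means cut at S830, F979. After flipping Y the toolpath is (260.12,84.15) → (223.91,118.95).

Shape 2 is a closed polygon drawn with `<polygon>`. Its stroke #000000 means cut at S830, F979. After flipping Y the toolpath is (188.95,23.12) → (92.52,53.12) → (215.71,107.08) → (156.99,41.96) → (188.95,23.12), returning to the start.

Shape 3 is a line segment drawn with `<path>`. Its stroke #ff0000 means score at S624, F1419. After flipping Y the toolpath is (117.93,121.81) → (178.72,55.82).

Shape 4 is a quadratic bezier drawn with `<path>`. Its stroke #000000 means cut at S830, F979. After flipping Y the toolpath is (198.45,51.71) → (182.10,59.28) → (161.76,59.83) → (137.45,53.36) → (109.16,39.88).

Shape 5 is a closed polygon drawn with `<polygon>`. Its stroke #ff0000 means score at S624, F1419. After flipping Y the toolpath is (36.55,21.99) → (152.41,67.95) → (173.79,130.14) → (116.56,124.64) → (162.50,59.61) → (36.55,21.99), returning to the start.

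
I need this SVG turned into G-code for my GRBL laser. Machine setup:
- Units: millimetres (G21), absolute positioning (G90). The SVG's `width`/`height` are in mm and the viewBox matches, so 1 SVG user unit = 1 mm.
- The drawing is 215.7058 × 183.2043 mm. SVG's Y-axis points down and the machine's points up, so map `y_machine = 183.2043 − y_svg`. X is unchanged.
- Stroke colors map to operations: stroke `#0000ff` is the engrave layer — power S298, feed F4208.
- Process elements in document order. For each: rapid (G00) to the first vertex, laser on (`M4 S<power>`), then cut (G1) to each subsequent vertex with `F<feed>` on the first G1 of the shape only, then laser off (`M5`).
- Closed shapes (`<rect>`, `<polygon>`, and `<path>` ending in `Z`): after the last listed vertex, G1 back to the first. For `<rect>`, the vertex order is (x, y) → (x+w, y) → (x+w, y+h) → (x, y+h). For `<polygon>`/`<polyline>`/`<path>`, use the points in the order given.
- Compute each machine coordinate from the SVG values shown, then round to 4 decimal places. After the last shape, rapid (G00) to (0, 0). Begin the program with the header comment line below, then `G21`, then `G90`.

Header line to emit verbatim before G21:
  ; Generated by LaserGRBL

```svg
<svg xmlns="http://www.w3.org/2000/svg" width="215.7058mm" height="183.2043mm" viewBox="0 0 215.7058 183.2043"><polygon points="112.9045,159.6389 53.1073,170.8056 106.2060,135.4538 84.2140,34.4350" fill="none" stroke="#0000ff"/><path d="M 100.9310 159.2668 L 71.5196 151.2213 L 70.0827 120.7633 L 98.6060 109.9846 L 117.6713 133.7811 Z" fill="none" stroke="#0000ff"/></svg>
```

1 u = 1 mm; y_m = 183.2043 − y.

[1] `<polygon>` closed polygon, #0000ff→engrave S298 F4208: (112.9045,23.5654) → (53.1073,12.3987) → (106.2060,47.7505) → (84.2140,148.7693) → (112.9045,23.5654) (closed)

[2] `<path>` regular polygon, #0000ff→engrave S298 F4208: (100.9310,23.9375) → (71.5196,31.9830) → (70.0827,62.4410) → (98.6060,73.2197) → (117.6713,49.4232) → (100.9310,23.9375) (closed)

; Generated by LaserGRBL
G21
G90
G00 X112.9045 Y23.5654
M4 S298
G1 X53.1073 Y12.3987 F4208
G1 X106.2060 Y47.7505
G1 X84.2140 Y148.7693
G1 X112.9045 Y23.5654
M5
G00 X100.9310 Y23.9375
M4 S298
G1 X71.5196 Y31.9830 F4208
G1 X70.0827 Y62.4410
G1 X98.6060 Y73.2197
G1 X117.6713 Y49.4232
G1 X100.9310 Y23.9375
M5
G00 X0.0000 Y0.0000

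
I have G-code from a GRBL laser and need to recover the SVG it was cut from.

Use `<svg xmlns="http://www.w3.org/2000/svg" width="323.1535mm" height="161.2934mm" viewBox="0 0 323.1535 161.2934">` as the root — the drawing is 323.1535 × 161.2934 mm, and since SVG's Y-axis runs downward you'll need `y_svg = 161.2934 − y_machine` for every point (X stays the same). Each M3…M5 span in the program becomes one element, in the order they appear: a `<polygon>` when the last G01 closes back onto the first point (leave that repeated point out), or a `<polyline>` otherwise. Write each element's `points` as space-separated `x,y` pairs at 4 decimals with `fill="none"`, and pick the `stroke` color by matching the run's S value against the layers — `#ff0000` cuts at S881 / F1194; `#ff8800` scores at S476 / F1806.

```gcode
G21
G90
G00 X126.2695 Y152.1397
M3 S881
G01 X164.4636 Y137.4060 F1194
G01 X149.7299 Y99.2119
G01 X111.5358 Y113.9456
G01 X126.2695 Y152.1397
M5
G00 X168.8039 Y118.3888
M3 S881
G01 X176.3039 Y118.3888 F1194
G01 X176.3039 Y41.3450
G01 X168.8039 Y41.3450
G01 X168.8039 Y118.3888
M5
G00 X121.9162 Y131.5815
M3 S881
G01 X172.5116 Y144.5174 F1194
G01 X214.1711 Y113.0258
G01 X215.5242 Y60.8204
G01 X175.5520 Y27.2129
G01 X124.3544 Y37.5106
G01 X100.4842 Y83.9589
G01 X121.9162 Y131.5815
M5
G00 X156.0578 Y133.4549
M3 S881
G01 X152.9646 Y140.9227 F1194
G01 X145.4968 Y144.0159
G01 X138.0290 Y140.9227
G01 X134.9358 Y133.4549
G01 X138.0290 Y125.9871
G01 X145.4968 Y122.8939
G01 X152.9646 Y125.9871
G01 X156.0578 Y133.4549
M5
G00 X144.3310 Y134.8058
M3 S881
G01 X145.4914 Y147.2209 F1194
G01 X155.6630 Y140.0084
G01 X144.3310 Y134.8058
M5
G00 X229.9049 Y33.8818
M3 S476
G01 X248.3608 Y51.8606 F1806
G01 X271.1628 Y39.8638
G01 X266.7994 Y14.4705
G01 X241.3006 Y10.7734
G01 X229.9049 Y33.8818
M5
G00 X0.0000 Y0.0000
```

<svg xmlns="http://www.w3.org/2000/svg" width="323.1535mm" height="161.2934mm" viewBox="0 0 323.1535 161.2934">
  <polygon points="126.2695,9.1537 164.4636,23.8874 149.7299,62.0815 111.5358,47.3478" fill="none" stroke="#ff0000"/>
  <polygon points="168.8039,42.9046 176.3039,42.9046 176.3039,119.9484 168.8039,119.9484" fill="none" stroke="#ff0000"/>
  <polygon points="121.9162,29.7119 172.5116,16.7760 214.1711,48.2676 215.5242,100.4730 175.5520,134.0805 124.3544,123.7828 100.4842,77.3345" fill="none" stroke="#ff0000"/>
  <polygon points="156.0578,27.8385 152.9646,20.3707 145.4968,17.2775 138.0290,20.3707 134.9358,27.8385 138.0290,35.3063 145.4968,38.3995 152.9646,35.3063" fill="none" stroke="#ff0000"/>
  <polygon points="144.3310,26.4876 145.4914,14.0725 155.6630,21.2850" fill="none" stroke="#ff0000"/>
  <polygon points="229.9049,127.4116 248.3608,109.4328 271.1628,121.4296 266.7994,146.8229 241.3006,150.5200" fill="none" stroke="#ff8800"/>
</svg>

Machine Y-up, SVG Y-down with viewBox height 161.2934, so y_svg = 161.2934 − y_machine; X carries over.

Run 1: power S881 maps to stroke `#ff0000` (cut). The run returns to its start, so emit a `<polygon>` with points (Y-flipped): 126.2695,9.1537 164.4636,23.8874 149.7299,62.0815 111.5358,47.3478.

Run 2: S881 ⇒ cut layer `#ff0000`. The run returns to its start, so emit a `<polygon>` with points (Y-flipped): 168.8039,42.9046 176.3039,42.9046 176.3039,119.9484 168.8039,119.9484.

Run 3: the run's S881 means `#ff0000` (cut). The run returns to its start, so emit a `<polygon>` with points (Y-flipped): 121.9162,29.7119 172.5116,16.7760 214.1711,48.2676 215.5242,100.4730 175.5520,134.0805 124.3544,123.7828 100.4842,77.3345.

Run 4: the run's S881 means `#ff0000` (cut). The run returns to its start, so emit a `<polygon>` with points (Y-flipped): 156.0578,27.8385 152.9646,20.3707 145.4968,17.2775 138.0290,20.3707 134.9358,27.8385 138.0290,35.3063 145.4968,38.3995 152.9646,35.3063.

Run 5: the run's S881 means `#ff0000` (cut). The run returns to its start, so emit a `<polygon>` with points (Y-flipped): 144.3310,26.4876 145.4914,14.0725 155.6630,21.2850.

Run 6: S476 ⇒ score layer `#ff8800`. The run returns to its start, so emit a `<polygon>` with points (Y-flipped): 229.9049,127.4116 248.3608,109.4328 271.1628,121.4296 266.7994,146.8229 241.3006,150.5200.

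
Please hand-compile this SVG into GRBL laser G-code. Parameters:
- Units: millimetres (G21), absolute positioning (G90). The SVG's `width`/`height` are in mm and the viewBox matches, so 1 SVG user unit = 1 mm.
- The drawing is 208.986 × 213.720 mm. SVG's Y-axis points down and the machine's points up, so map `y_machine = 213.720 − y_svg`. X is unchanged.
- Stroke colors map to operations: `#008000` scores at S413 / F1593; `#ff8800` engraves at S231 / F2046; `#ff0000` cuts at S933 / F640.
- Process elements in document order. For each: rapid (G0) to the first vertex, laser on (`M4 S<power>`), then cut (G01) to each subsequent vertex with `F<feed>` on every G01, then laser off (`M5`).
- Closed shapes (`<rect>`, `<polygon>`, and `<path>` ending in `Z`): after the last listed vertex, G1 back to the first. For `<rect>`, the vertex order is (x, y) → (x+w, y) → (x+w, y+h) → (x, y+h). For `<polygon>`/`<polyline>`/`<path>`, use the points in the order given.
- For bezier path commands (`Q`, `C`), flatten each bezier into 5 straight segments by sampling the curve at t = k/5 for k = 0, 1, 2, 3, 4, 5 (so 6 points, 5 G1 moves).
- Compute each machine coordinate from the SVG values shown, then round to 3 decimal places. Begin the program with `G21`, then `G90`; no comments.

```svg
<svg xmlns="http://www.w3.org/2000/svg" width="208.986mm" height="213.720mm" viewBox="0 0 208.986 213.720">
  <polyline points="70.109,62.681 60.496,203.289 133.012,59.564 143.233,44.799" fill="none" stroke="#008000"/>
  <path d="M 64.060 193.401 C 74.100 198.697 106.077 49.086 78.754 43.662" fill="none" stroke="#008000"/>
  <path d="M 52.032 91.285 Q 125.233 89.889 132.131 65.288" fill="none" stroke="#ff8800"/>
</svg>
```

G21
G90
G0 X70.109 Y151.039
M4 S413
G01 X60.496 Y10.431 F1593
G01 X133.012 Y154.156 F1593
G01 X143.233 Y168.921 F1593
M5
G0 X64.060 Y20.319
M4 S413
G01 X72.067 Y33.337 F1593
G01 X81.439 Y69.177 F1593
G01 X88.277 Y113.481 F1593
G01 X88.682 Y151.894 F1593
G01 X78.754 Y170.058 F1593
M5
G0 X52.032 Y122.435
M4 S231
G01 X78.660 Y123.922 F2046
G01 X99.984 Y127.265 F2046
G01 X116.004 Y132.464 F2046
G01 X126.720 Y139.520 F2046
G01 X132.131 Y148.432 F2046
M5

1 u = 1 mm; y_m = 213.720 − y.

[1] `<polyline>` open polyline, #008000→score S413 F1593: (70.109,151.039) → (60.496,10.431) → (133.012,154.156) → (143.233,168.921)

[2] `<path>` cubic bezier, #008000→score S413 F1593: (64.060,20.319) → (72.067,33.337) → (81.439,69.177) → (88.277,113.481) → (88.682,151.894) → (78.754,170.058)

[3] `<path>` quadratic bezier, #ff8800→engrave S231 F2046: (52.032,122.435) → (78.660,123.922) → (99.984,127.265) → (116.004,132.464) → (126.720,139.520) → (132.131,148.432)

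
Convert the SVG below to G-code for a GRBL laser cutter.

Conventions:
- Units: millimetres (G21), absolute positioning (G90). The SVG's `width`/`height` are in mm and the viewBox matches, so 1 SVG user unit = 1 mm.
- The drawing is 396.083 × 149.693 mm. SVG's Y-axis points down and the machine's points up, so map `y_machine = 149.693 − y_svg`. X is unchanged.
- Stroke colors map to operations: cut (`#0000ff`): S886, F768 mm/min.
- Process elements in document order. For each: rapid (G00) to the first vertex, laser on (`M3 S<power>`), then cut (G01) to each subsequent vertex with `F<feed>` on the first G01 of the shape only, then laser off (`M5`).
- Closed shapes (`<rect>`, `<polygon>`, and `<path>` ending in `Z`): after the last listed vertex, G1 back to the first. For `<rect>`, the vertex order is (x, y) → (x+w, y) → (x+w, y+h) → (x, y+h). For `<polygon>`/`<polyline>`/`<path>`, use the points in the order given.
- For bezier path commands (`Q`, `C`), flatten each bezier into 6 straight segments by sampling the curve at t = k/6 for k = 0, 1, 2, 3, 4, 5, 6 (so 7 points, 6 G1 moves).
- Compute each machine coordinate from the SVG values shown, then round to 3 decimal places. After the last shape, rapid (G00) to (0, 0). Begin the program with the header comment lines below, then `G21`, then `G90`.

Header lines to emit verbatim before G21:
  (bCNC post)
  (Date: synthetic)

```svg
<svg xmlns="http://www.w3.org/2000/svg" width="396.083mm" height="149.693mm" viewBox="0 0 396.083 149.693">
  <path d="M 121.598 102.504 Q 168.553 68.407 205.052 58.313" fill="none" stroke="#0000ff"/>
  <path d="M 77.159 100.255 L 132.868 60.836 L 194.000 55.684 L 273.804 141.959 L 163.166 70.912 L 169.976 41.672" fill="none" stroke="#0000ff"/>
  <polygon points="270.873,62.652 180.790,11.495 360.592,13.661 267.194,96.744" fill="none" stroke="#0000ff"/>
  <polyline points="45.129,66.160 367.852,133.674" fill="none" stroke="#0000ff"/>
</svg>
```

viewBox `0 0 396.083 149.693` with mm width/height → 1 unit = 1 mm. Flip: y_m = 149.693 − y_svg.

**Shape 1** — `<path>` quadratic bezier, stroke `#0000ff` → cut (S886, F768). Control points (SVG): P0=(121.598,102.504), P1=(168.553,68.407), P2=(205.052,58.313); sampled at t=k/6. Machine vertices: (121.598,47.189) → (136.959,57.888) → (151.740,67.253) → (165.939,75.285) → (179.558,81.984) → (192.595,87.349) → (205.052,91.380). Open path.

**Shape 2** — `<path>` open polyline, stroke `#0000ff` → cut (S886, F768). Machine vertices: (77.159,49.438) → (132.868,88.857) → (194.000,94.009) → (273.804,7.734) → (163.166,78.781) → (169.976,108.021). Open path.

**Shape 3** — `<polygon>` closed polygon, stroke `#0000ff` → cut (S886, F768). Machine vertices: (270.873,87.041) → (180.790,138.198) → (360.592,136.032) → (267.194,52.949) → (270.873,87.041). Closed: final G1 returns to the first vertex.

**Shape 4** — `<polyline>` line segment, stroke `#0000ff` → cut (S886, F768). Machine vertices: (45.129,83.533) → (367.852,16.019). Open path.

(bCNC post)
(Date: synthetic)
G21
G90
G00 X121.598 Y47.189
M3 S886
G01 X136.959 Y57.888 F768
G01 X151.740 Y67.253
G01 X165.939 Y75.285
G01 X179.558 Y81.984
G01 X192.595 Y87.349
G01 X205.052 Y91.380
M5
G00 X77.159 Y49.438
M3 S886
G01 X132.868 Y88.857 F768
G01 X194.000 Y94.009
G01 X273.804 Y7.734
G01 X163.166 Y78.781
G01 X169.976 Y108.021
M5
G00 X270.873 Y87.041
M3 S886
G01 X180.790 Y138.198 F768
G01 X360.592 Y136.032
G01 X267.194 Y52.949
G01 X270.873 Y87.041
M5
G00 X45.129 Y83.533
M3 S886
G01 X367.852 Y16.019 F768
M5
G00 X0.000 Y0.000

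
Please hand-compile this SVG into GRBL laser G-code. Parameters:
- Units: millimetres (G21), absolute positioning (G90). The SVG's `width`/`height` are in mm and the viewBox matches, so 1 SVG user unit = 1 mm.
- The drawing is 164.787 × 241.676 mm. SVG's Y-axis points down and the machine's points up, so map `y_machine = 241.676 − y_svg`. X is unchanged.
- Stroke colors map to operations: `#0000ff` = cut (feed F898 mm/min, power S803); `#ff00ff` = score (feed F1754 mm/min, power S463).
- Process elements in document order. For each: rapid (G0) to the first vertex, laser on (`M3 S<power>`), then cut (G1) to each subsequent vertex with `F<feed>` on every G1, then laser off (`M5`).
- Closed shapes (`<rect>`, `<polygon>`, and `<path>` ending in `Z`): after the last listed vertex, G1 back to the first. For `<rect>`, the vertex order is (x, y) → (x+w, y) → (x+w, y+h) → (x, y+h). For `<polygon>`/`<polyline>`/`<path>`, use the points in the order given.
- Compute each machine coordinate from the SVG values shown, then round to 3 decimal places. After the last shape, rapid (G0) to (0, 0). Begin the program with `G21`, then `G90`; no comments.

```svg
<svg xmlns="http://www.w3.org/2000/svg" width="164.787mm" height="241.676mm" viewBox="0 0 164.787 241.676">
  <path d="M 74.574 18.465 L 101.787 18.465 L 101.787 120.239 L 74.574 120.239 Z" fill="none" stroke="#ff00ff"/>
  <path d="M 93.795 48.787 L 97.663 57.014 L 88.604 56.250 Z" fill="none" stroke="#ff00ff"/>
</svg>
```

G21
G90
G0 X74.574 Y223.211
M3 S463
G1 X101.787 Y223.211 F1754
G1 X101.787 Y121.437 F1754
G1 X74.574 Y121.437 F1754
G1 X74.574 Y223.211 F1754
M5
G0 X93.795 Y192.889
M3 S463
G1 X97.663 Y184.662 F1754
G1 X88.604 Y185.426 F1754
G1 X93.795 Y192.889 F1754
M5
G0 X0.000 Y0.000

1 u = 1 mm; y_m = 241.676 − y.

[1] `<path>` rectangle, #ff00ff→score S463 F1754: (74.574,223.211) → (101.787,223.211) → (101.787,121.437) → (74.574,121.437) → (74.574,223.211) (closed)

[2] `<path>` regular polygon, #ff00ff→score S463 F1754: (93.795,192.889) → (97.663,184.662) → (88.604,185.426) → (93.795,192.889) (closed)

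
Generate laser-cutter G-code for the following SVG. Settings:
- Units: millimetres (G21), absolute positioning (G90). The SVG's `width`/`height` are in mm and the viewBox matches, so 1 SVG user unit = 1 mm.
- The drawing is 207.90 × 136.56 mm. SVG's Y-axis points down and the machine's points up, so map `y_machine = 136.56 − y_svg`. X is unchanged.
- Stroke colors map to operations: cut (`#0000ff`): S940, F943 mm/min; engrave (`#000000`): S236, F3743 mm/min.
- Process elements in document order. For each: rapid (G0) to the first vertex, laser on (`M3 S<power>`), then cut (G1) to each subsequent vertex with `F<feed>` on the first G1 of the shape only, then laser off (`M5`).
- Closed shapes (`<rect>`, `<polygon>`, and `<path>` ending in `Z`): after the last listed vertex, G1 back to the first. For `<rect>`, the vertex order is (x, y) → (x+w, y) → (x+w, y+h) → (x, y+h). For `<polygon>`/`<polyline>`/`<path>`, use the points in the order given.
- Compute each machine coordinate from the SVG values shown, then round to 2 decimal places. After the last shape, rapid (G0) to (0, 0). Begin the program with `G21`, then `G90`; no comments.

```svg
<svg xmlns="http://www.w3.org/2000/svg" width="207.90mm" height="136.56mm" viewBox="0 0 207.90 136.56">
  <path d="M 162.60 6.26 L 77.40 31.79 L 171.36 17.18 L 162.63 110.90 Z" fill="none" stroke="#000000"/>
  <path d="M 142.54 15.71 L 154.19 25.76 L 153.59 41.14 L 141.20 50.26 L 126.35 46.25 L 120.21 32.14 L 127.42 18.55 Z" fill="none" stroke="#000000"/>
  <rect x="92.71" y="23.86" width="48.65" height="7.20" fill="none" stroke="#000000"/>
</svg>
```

G21
G90
G0 X162.60 Y130.30
M3 S236
G1 X77.40 Y104.77 F3743
G1 X171.36 Y119.38
G1 X162.63 Y25.66
G1 X162.60 Y130.30
M5
G0 X142.54 Y120.85
M3 S236
G1 X154.19 Y110.80 F3743
G1 X153.59 Y95.42
G1 X141.20 Y86.30
G1 X126.35 Y90.31
G1 X120.21 Y104.42
G1 X127.42 Y118.01
G1 X142.54 Y120.85
M5
G0 X92.71 Y112.70
M3 S236
G1 X141.36 Y112.70 F3743
G1 X141.36 Y105.50
G1 X92.71 Y105.50
G1 X92.71 Y112.70
M5
G0 X0.00 Y0.00

Since the viewBox matches the mm dimensions, user units are millimetres directly. The only transform is the Y-flip y_m = 136.56 − y_svg.

Shape 1 is a closed polygon drawn with `<path>`. Its stroke #000000 means engrave at S236, F3743. After flipping Y the toolpath is (162.60,130.30) → (77.40,104.77) → (171.36,119.38) → (162.63,25.66) → (162.60,130.30), returning to the start.

Shape 2 is a regular polygon drawn with `<path>`. Its stroke #000000 means engrave at S236, F3743. After flipping Y the toolpath is (142.54,120.85) → (154.19,110.80) → (153.59,95.42) → (141.20,86.30) → (126.35,90.31) → (120.21,104.42) → (127.42,118.01) → (142.54,120.85), returning to the start.

Shape 3 is a rectangle drawn with `<rect>`. Its stroke #000000 means engrave at S236, F3743. After flipping Y the toolpath is (92.71,112.70) → (141.36,112.70) → (141.36,105.50) → (92.71,105.50) → (92.71,112.70), returning to the start.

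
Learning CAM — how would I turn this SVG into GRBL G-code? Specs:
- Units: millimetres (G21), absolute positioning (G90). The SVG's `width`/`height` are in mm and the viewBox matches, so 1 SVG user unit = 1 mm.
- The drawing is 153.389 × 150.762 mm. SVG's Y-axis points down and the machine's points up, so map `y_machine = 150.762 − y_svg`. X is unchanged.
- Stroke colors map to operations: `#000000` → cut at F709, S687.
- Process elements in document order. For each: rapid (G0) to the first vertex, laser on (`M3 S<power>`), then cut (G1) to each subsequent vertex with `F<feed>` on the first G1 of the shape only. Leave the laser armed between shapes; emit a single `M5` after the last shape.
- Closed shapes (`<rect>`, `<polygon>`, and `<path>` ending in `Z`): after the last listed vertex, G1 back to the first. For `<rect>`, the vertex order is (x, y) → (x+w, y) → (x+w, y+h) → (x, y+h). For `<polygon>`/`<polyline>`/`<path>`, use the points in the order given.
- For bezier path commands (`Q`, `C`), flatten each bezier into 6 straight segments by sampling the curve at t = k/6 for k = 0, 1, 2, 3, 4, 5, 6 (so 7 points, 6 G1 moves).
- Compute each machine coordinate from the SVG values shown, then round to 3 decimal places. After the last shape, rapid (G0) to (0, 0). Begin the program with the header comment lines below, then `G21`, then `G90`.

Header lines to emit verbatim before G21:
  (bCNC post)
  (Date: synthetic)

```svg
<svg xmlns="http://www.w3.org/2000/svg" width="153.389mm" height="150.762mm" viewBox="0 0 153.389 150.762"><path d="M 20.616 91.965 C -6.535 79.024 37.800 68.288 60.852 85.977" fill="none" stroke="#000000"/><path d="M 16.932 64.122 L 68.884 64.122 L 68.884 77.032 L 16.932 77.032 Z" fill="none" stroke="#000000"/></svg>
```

1 u = 1 mm; y_m = 150.762 − y.

[1] `<path>` cubic bezier, #000000→cut S687 F709: (20.616,58.797) → (12.568,64.962) → (13.858,70.032) → (21.908,73.277) → (34.142,73.970) → (47.982,71.382) → (60.852,64.785)

[2] `<path>` rectangle, #000000→cut S687 F709: (16.932,86.640) → (68.884,86.640) → (68.884,73.730) → (16.932,73.730) → (16.932,86.640) (closed)

(bCNC post)
(Date: synthetic)
G21
G90
G0 X20.616 Y58.797
M3 S687
G1 X12.568 Y64.962 F709
G1 X13.858 Y70.032
G1 X21.908 Y73.277
G1 X34.142 Y73.970
G1 X47.982 Y71.382
G1 X60.852 Y64.785
G0 X16.932 Y86.640
M3 S687
G1 X68.884 Y86.640 F709
G1 X68.884 Y73.730
G1 X16.932 Y73.730
G1 X16.932 Y86.640
M5
G0 X0.000 Y0.000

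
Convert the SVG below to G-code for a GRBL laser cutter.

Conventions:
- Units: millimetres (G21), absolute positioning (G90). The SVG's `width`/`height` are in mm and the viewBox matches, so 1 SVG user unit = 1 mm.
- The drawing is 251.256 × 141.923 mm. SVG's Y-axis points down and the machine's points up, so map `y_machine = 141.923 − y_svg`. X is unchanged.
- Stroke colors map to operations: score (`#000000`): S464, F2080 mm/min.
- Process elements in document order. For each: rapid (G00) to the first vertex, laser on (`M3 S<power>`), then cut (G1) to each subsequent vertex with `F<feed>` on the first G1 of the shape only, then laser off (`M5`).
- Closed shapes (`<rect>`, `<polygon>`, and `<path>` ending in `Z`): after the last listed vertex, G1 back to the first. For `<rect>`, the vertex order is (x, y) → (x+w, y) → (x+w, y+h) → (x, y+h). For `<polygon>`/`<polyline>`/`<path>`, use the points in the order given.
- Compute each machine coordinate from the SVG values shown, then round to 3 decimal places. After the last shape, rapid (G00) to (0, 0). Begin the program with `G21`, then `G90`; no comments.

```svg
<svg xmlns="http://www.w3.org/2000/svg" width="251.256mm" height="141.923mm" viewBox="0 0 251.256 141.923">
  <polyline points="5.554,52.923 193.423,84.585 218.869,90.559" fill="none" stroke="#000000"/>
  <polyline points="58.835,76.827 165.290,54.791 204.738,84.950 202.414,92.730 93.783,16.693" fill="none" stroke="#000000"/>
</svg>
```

G21
G90
G00 X5.554 Y89.000
M3 S464
G1 X193.423 Y57.338 F2080
G1 X218.869 Y51.364
M5
G00 X58.835 Y65.096
M3 S464
G1 X165.290 Y87.132 F2080
G1 X204.738 Y56.973
G1 X202.414 Y49.193
G1 X93.783 Y125.230
M5
G00 X0.000 Y0.000

viewBox `0 0 251.256 141.923` with mm width/height → 1 unit = 1 mm. Flip: y_m = 141.923 − y_svg.

**Shape 1** — `<polyline>` open polyline, stroke `#000000` → score (S464, F2080). Machine vertices: (5.554,89.000) → (193.423,57.338) → (218.869,51.364). Open path.

**Shape 2** — `<polyline>` open polyline, stroke `#000000` → score (S464, F2080). Machine vertices: (58.835,65.096) → (165.290,87.132) → (204.738,56.973) → (202.414,49.193) → (93.783,125.230). Open path.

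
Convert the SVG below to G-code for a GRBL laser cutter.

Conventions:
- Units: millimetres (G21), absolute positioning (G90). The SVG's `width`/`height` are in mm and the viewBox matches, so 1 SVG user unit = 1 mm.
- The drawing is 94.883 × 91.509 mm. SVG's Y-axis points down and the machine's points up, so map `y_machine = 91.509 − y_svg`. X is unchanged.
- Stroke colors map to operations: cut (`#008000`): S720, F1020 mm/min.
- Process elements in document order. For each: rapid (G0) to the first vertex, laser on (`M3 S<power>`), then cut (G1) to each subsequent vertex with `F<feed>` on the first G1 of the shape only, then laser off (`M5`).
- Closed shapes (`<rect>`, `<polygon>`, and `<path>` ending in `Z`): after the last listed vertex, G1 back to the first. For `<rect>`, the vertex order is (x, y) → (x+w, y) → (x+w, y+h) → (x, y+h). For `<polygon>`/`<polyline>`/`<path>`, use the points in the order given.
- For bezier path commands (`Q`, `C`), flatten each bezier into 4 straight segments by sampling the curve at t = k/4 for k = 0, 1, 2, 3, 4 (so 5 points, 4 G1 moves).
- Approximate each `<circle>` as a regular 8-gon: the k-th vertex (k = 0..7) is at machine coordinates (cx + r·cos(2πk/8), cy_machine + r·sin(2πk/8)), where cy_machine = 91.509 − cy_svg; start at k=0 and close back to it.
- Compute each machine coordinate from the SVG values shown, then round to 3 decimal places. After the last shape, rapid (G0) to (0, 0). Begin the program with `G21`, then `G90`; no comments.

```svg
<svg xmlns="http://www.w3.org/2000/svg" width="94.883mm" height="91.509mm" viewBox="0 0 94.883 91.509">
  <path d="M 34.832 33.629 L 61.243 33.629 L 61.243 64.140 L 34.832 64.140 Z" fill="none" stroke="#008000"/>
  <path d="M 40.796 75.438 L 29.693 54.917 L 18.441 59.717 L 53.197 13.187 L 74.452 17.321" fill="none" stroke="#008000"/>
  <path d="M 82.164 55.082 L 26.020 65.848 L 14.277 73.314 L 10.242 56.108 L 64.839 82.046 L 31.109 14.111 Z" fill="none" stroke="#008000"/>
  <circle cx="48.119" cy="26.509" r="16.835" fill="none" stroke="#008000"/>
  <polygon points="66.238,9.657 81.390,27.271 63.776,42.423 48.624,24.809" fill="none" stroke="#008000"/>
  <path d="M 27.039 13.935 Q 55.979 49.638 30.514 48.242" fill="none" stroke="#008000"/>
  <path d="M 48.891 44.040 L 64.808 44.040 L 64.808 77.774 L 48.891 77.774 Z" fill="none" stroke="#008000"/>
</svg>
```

Since the viewBox matches the mm dimensions, user units are millimetres directly. The only transform is the Y-flip y_m = 91.509 − y_svg.

Shape 1 is a rectangle drawn with `<path>`. Its stroke #008000 means cut at S720, F1020. After flipping Y the toolpath is (34.832,57.880) → (61.243,57.880) → (61.243,27.369) → (34.832,27.369) → (34.832,57.880), returning to the start.

Shape 2 is a open polyline drawn with `<path>`. Its stroke #008000 means cut at S720, F1020. After flipping Y the toolpath is (40.796,16.071) → (29.693,36.592) → (18.441,31.792) → (53.197,78.322) → (74.452,74.188).

Shape 3 is a closed polygon drawn with `<path>`. Its stroke #008000 means cut at S720, F1020. After flipping Y the toolpath is (82.164,36.427) → (26.020,25.661) → (14.277,18.195) → (10.242,35.401) → (64.839,9.463) → (31.109,77.398) → (82.164,36.427), returning to the start.

Shape 4 is a circle drawn with `<circle>`. Its stroke #008000 means cut at S720, F1020. After flipping Y the toolpath is (64.954,65.000) → (60.023,76.904) → (48.119,81.835) → (36.215,76.904) → (31.284,65.000) → (36.215,53.096) → (48.119,48.165) → (60.023,53.096) → (64.954,65.000), returning to the start.

Shape 5 is a regular polygon drawn with `<polygon>`. Its stroke #008000 means cut at S720, F1020. After flipping Y the toolpath is (66.238,81.852) → (81.390,64.238) → (63.776,49.086) → (48.624,66.700) → (66.238,81.852), returning to the start.

Shape 6 is a quadratic bezier drawn with `<path>`. Its stroke #008000 means cut at S720, F1020. After flipping Y the toolpath is (27.039,77.574) → (38.109,62.041) → (42.378,51.146) → (39.846,44.888) → (30.514,43.267).

Shape 7 is a rectangle drawn with `<path>`. Its stroke #008000 means cut at S720, F1020. After flipping Y the toolpath is (48.891,47.469) → (64.808,47.469) → (64.808,13.735) → (48.891,13.735) → (48.891,47.469), returning to the start.

G21
G90
G0 X34.832 Y57.880
M3 S720
G1 X61.243 Y57.880 F1020
G1 X61.243 Y27.369
G1 X34.832 Y27.369
G1 X34.832 Y57.880
M5
G0 X40.796 Y16.071
M3 S720
G1 X29.693 Y36.592 F1020
G1 X18.441 Y31.792
G1 X53.197 Y78.322
G1 X74.452 Y74.188
M5
G0 X82.164 Y36.427
M3 S720
G1 X26.020 Y25.661 F1020
G1 X14.277 Y18.195
G1 X10.242 Y35.401
G1 X64.839 Y9.463
G1 X31.109 Y77.398
G1 X82.164 Y36.427
M5
G0 X64.954 Y65.000
M3 S720
G1 X60.023 Y76.904 F1020
G1 X48.119 Y81.835
G1 X36.215 Y76.904
G1 X31.284 Y65.000
G1 X36.215 Y53.096
G1 X48.119 Y48.165
G1 X60.023 Y53.096
G1 X64.954 Y65.000
M5
G0 X66.238 Y81.852
M3 S720
G1 X81.390 Y64.238 F1020
G1 X63.776 Y49.086
G1 X48.624 Y66.700
G1 X66.238 Y81.852
M5
G0 X27.039 Y77.574
M3 S720
G1 X38.109 Y62.041 F1020
G1 X42.378 Y51.146
G1 X39.846 Y44.888
G1 X30.514 Y43.267
M5
G0 X48.891 Y47.469
M3 S720
G1 X64.808 Y47.469 F1020
G1 X64.808 Y13.735
G1 X48.891 Y13.735
G1 X48.891 Y47.469
M5
G0 X0.000 Y0.000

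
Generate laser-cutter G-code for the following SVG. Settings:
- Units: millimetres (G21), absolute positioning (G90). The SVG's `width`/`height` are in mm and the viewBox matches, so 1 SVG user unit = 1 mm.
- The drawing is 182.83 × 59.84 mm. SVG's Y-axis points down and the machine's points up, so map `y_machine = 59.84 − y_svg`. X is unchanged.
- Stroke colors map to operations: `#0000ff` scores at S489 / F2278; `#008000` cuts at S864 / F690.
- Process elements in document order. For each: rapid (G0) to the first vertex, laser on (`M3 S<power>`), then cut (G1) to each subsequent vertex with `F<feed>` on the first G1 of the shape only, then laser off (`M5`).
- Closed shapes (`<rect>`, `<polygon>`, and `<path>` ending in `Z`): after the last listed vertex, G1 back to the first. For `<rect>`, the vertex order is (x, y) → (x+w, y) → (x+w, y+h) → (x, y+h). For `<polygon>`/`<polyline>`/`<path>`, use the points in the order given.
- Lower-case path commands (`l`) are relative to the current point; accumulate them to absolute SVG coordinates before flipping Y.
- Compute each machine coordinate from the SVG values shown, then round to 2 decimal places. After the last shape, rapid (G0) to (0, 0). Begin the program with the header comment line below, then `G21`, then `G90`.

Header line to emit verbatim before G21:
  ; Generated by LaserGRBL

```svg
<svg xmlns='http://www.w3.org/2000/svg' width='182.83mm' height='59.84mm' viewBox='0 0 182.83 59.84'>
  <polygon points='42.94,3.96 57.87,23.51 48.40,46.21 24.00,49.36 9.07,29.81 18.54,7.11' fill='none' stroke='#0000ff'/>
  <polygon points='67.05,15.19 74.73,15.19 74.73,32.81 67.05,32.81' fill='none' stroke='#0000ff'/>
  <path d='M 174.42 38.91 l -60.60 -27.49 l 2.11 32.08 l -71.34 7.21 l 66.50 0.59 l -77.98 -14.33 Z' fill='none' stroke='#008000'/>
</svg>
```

; Generated by LaserGRBL
G21
G90
G0 X42.94 Y55.88
M3 S489
G1 X57.87 Y36.33 F2278
G1 X48.40 Y13.63
G1 X24.00 Y10.48
G1 X9.07 Y30.03
G1 X18.54 Y52.73
G1 X42.94 Y55.88
M5
G0 X67.05 Y44.65
M3 S489
G1 X74.73 Y44.65 F2278
G1 X74.73 Y27.03
G1 X67.05 Y27.03
G1 X67.05 Y44.65
M5
G0 X174.42 Y20.93
M3 S864
G1 X113.82 Y48.42 F690
G1 X115.93 Y16.34
G1 X44.59 Y9.13
G1 X111.09 Y8.54
G1 X33.11 Y22.87
G1 X174.42 Y20.93
M5
G0 X0.00 Y0.00

viewBox `0 0 182.83 59.84` with mm width/height → 1 unit = 1 mm. Flip: y_m = 59.84 − y_svg.

**Shape 1** — `<polygon>` regular polygon, stroke `#0000ff` → score (S489, F2278). Machine vertices: (42.94,55.88) → (57.87,36.33) → (48.40,13.63) → (24.00,10.48) → (9.07,30.03) → (18.54,52.73) → (42.94,55.88). Closed: final G1 returns to the first vertex.

**Shape 2** — `<polygon>` rectangle, stroke `#0000ff` → score (S489, F2278). Machine vertices: (67.05,44.65) → (74.73,44.65) → (74.73,27.03) → (67.05,27.03) → (67.05,44.65). Closed: final G1 returns to the first vertex.

**Shape 3** — `<path>` closed polygon, stroke `#008000` → cut (S864, F690). Machine vertices: (174.42,20.93) → (113.82,48.42) → (115.93,16.34) → (44.59,9.13) → (111.09,8.54) → (33.11,22.87) → (174.42,20.93). Closed: final G1 returns to the first vertex.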